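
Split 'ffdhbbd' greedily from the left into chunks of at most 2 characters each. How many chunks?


'ffdhbbd' has 7 characters.
Chunking with max size 2:
  Chunk 1: 'ff' (positions 0-1)
  Chunk 2: 'dh' (positions 2-3)
  Chunk 3: 'bb' (positions 4-5)
  Chunk 4: 'd' (positions 6-6)
Total chunks: ceil(7 / 2) = 4

4


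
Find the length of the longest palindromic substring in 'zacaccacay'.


Scanning 'zacaccacay' for palindromic substrings.
Substring at positions 1-8: 'acaccaca'.
Check: reverse('acaccaca') = 'acaccaca' -> palindrome confirmed.
Neighbouring characters ('z' / 'y') break symmetry, so it cannot extend further.
No longer palindromic substring exists; longest length = 8

8


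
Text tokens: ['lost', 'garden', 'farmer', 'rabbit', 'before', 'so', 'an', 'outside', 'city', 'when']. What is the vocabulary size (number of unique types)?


Listing all tokens and tracking unique types:
  Token 1: 'lost' -> NEW (unique so far: 1)
  Token 2: 'garden' -> NEW (unique so far: 2)
  Token 3: 'farmer' -> NEW (unique so far: 3)
  Token 4: 'rabbit' -> NEW (unique so far: 4)
  Token 5: 'before' -> NEW (unique so far: 5)
  Token 6: 'so' -> NEW (unique so far: 6)
  Token 7: 'an' -> NEW (unique so far: 7)
  Token 8: 'outside' -> NEW (unique so far: 8)
  Token 9: 'city' -> NEW (unique so far: 9)
  Token 10: 'when' -> NEW (unique so far: 10)
Unique types: ('an', 'before', 'city', 'farmer', 'garden', 'lost', 'outside', 'rabbit', 'so', 'when')
Vocabulary size: 10

10


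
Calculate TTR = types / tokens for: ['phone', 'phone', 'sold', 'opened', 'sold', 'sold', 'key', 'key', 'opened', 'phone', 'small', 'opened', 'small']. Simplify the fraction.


Tokens: 13
Unique types: ('key', 'opened', 'phone', 'small', 'sold') = 5
TTR = 5/13
Already in lowest terms.

5/13


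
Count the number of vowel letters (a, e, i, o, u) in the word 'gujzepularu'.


Scanning each character of 'gujzepularu':
  Position 1: 'g' -> consonant (running count: 0)
  Position 2: 'u' -> vowel (running count: 1)
  Position 3: 'j' -> consonant (running count: 1)
  Position 4: 'z' -> consonant (running count: 1)
  Position 5: 'e' -> vowel (running count: 2)
  Position 6: 'p' -> consonant (running count: 2)
  Position 7: 'u' -> vowel (running count: 3)
  Position 8: 'l' -> consonant (running count: 3)
  Position 9: 'a' -> vowel (running count: 4)
  Position 10: 'r' -> consonant (running count: 4)
  Position 11: 'u' -> vowel (running count: 5)
Total vowels: 5

5


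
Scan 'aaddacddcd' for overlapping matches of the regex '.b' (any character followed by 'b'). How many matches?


Pattern: .b means any character followed by 'b'.
Scanning 'aaddacddcd' position-by-position:
  Pos 0: window 'aa' -> no
  Pos 1: window 'ad' -> no
  Pos 2: window 'dd' -> no
  Pos 3: window 'da' -> no
  Pos 4: window 'ac' -> no
  Pos 5: window 'cd' -> no
  Pos 6: window 'dd' -> no
  Pos 7: window 'dc' -> no
  Pos 8: window 'cd' -> no
  Pos 9: window 'd' -> no
Total matches: 0

0


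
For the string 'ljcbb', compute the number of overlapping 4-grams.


String 'ljcbb' has length L = 5.
Number of overlapping n-grams = L - n + 1
Substituting: 5 - 4 + 1 = 2

2


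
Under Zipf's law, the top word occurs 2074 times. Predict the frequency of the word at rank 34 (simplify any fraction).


Zipf's law: freq(rank) = f1 / rank
f1 = 2074, rank = 34
freq = 2074 / 34
= 61

61


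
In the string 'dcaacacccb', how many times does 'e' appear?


Scanning 'dcaacacccb' for 'e':
  No matches found.
Total occurrences of 'e': 0

0


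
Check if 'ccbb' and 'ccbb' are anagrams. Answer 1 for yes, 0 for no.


Sort characters of 'ccbb': 'bbcc'
Sort characters of 'ccbb': 'bbcc'
Sorted forms match -> they ARE anagrams
Result: 1

1


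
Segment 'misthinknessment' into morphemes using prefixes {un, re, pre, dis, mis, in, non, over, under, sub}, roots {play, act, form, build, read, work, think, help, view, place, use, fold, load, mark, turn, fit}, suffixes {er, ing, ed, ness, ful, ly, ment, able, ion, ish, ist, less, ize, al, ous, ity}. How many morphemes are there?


Segmenting 'misthinknessment' against the inventory:
  'mis' -> prefix (morpheme 1)
  'think' -> root (morpheme 2)
  'ness' -> suffix (morpheme 3)
  'ment' -> suffix (morpheme 4)
Total morphemes: 4

4


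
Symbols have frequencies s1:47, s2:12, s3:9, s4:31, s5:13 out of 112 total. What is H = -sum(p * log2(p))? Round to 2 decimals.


Computing entropy H = -sum(p_i * log2(p_i)):
  s1: p = 47/112 = 0.4196, -p*log2(p) = 0.5257
  s2: p = 12/112 = 0.1071, -p*log2(p) = 0.3453
  s3: p = 9/112 = 0.0804, -p*log2(p) = 0.2923
  s4: p = 31/112 = 0.2768, -p*log2(p) = 0.5129
  s5: p = 13/112 = 0.1161, -p*log2(p) = 0.3606
H = sum of terms = 2.0368
Rounded to 2 decimals: 2.04

2.04


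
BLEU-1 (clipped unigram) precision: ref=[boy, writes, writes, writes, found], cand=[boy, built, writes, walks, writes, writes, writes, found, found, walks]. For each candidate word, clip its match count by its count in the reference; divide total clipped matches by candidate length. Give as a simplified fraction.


Reference word counts: {'boy': 1, 'found': 1, 'writes': 3}
Checking each candidate word (with clipping):
  'boy' -> in reference (ref count 1, used 1/1) -> match (matches: 1)
  'built' -> not in reference -> no match (matches: 1)
  'writes' -> in reference (ref count 3, used 1/3) -> match (matches: 2)
  'walks' -> not in reference -> no match (matches: 2)
  'writes' -> in reference (ref count 3, used 2/3) -> match (matches: 3)
  'writes' -> in reference (ref count 3, used 3/3) -> match (matches: 4)
  'writes' -> ref count 3 already used up (3/3) -> clipped, no match (matches: 4)
  'found' -> in reference (ref count 1, used 1/1) -> match (matches: 5)
  'found' -> ref count 1 already used up (1/1) -> clipped, no match (matches: 5)
  'walks' -> not in reference -> no match (matches: 5)
Clipped matches: 5, Candidate length: 10
Precision = 5/10 = 1/2

1/2


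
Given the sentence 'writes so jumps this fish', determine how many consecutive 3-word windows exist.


Word trigrams from [5] words:
  Trigram 1: (writes so jumps)
  Trigram 2: (so jumps this)
  Trigram 3: (jumps this fish)
Total word trigrams: 5 - 2 = 3

3


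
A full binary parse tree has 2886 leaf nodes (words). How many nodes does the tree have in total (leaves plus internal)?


Leaf nodes (terminals): 2886
Internal nodes = n - 1 = 2886 - 1 = 2885
Total = leaves + internal = 2886 + 2885 = 5771

5771


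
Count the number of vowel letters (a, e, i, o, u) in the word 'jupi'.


Scanning each character of 'jupi':
  Position 1: 'j' -> consonant (running count: 0)
  Position 2: 'u' -> vowel (running count: 1)
  Position 3: 'p' -> consonant (running count: 1)
  Position 4: 'i' -> vowel (running count: 2)
Total vowels: 2

2


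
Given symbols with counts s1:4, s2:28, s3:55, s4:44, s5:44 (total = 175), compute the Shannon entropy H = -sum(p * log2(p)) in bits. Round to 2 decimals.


Computing entropy H = -sum(p_i * log2(p_i)):
  s1: p = 4/175 = 0.0229, -p*log2(p) = 0.1246
  s2: p = 28/175 = 0.1600, -p*log2(p) = 0.4230
  s3: p = 55/175 = 0.3143, -p*log2(p) = 0.5248
  s4: p = 44/175 = 0.2514, -p*log2(p) = 0.5008
  s5: p = 44/175 = 0.2514, -p*log2(p) = 0.5008
H = sum of terms = 2.0740
Rounded to 2 decimals: 2.07

2.07


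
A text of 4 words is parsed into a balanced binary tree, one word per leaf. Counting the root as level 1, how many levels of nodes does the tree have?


In a balanced binary tree with n leaves the deepest leaf is ceil(log2(n)) edges below the root,
so counting node levels inclusive of root and leaves gives ceil(log2(n)) + 1 levels.
log2(4) = 2.0000
ceil(2.0000) = 2
levels = 2 + 1 = 3

3


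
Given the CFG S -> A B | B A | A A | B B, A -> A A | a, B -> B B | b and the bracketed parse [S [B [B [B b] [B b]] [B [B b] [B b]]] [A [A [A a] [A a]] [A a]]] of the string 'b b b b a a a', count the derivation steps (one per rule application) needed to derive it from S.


Every bracketed nonterminal node [X ...] in the tree is produced by exactly one rule application.
Reading the tree off as a leftmost derivation:
  Step 1: S  =>  B A   (applied S -> B A)
  Step 2: B A  =>  B B A   (applied B -> B B)
  Step 3: B B A  =>  B B B A   (applied B -> B B)
  Step 4: B B B A  =>  b B B A   (applied B -> b)
  Step 5: b B B A  =>  b b B A   (applied B -> b)
  Step 6: b b B A  =>  b b B B A   (applied B -> B B)
  Step 7: b b B B A  =>  b b b B A   (applied B -> b)
  Step 8: b b b B A  =>  b b b b A   (applied B -> b)
  Step 9: b b b b A  =>  b b b b A A   (applied A -> A A)
  Step 10: b b b b A A  =>  b b b b A A A   (applied A -> A A)
  Step 11: b b b b A A A  =>  b b b b a A A   (applied A -> a)
  Step 12: b b b b a A A  =>  b b b b a a A   (applied A -> a)
  Step 13: b b b b a a A  =>  b b b b a a a   (applied A -> a)
Final yield: b b b b a a a
Total rewrite steps: 13

13


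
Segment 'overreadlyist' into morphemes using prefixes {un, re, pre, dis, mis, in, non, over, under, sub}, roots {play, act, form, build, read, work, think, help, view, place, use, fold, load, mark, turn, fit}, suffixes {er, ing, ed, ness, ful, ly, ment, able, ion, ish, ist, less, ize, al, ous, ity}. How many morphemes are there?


Segmenting 'overreadlyist' against the inventory:
  'over' -> prefix (morpheme 1)
  'read' -> root (morpheme 2)
  'ly' -> suffix (morpheme 3)
  'ist' -> suffix (morpheme 4)
Total morphemes: 4

4


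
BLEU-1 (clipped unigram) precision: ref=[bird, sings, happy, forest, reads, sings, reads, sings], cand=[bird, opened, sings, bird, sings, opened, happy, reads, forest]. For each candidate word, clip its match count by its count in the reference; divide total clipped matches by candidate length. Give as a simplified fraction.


Reference word counts: {'bird': 1, 'forest': 1, 'happy': 1, 'reads': 2, 'sings': 3}
Checking each candidate word (with clipping):
  'bird' -> in reference (ref count 1, used 1/1) -> match (matches: 1)
  'opened' -> not in reference -> no match (matches: 1)
  'sings' -> in reference (ref count 3, used 1/3) -> match (matches: 2)
  'bird' -> ref count 1 already used up (1/1) -> clipped, no match (matches: 2)
  'sings' -> in reference (ref count 3, used 2/3) -> match (matches: 3)
  'opened' -> not in reference -> no match (matches: 3)
  'happy' -> in reference (ref count 1, used 1/1) -> match (matches: 4)
  'reads' -> in reference (ref count 2, used 1/2) -> match (matches: 5)
  'forest' -> in reference (ref count 1, used 1/1) -> match (matches: 6)
Clipped matches: 6, Candidate length: 9
Precision = 6/9 = 2/3

2/3


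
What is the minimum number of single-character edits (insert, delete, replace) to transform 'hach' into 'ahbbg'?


Building DP table for s1='hach' (len 4) and s2='ahbbg' (len 5):
       a  h  b  b  g
    0  1  2  3  4  5
  h 1  1  1  2  3  4
  a 2  1  2  2  3  4
  c 3  2  2  3  3  4
  h 4  3  2  3  4  4
Edit distance = dp[4][5] = 4

4


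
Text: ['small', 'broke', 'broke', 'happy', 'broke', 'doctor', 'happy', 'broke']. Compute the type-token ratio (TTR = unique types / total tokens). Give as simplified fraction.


Tokens: 8
Unique types: ('broke', 'doctor', 'happy', 'small') = 4
TTR = 4/8
Simplify: divide both by 4 -> 1/2
TTR = 1/2

1/2


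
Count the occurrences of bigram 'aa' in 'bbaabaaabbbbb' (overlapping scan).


Scanning 'bbaabaaabbbbb' for bigram 'aa':
  Position 0: 'bb' -> no
  Position 1: 'ba' -> no
  Position 2: 'aa' -> MATCH
  Position 3: 'ab' -> no
  Position 4: 'ba' -> no
  Position 5: 'aa' -> MATCH
  Position 6: 'aa' -> MATCH
  Position 7: 'ab' -> no
  Position 8: 'bb' -> no
  Position 9: 'bb' -> no
  Position 10: 'bb' -> no
  Position 11: 'bb' -> no
Total matches: 3

3


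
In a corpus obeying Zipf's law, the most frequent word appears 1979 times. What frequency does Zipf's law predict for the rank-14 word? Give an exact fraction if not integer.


Zipf's law: freq(rank) = f1 / rank
f1 = 1979, rank = 14
freq = 1979 / 14
GCD(1979, 14) = 1
Simplified: 1979/14

1979/14


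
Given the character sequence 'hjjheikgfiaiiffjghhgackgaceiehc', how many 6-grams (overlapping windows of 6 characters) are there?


String 'hjjheikgfiaiiffjghhgackgaceiehc' has length L = 31.
Number of overlapping n-grams = L - n + 1
Substituting: 31 - 6 + 1 = 26

26


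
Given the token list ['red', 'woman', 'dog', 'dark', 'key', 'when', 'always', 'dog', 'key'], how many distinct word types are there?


Listing all tokens and tracking unique types:
  Token 1: 'red' -> NEW (unique so far: 1)
  Token 2: 'woman' -> NEW (unique so far: 2)
  Token 3: 'dog' -> NEW (unique so far: 3)
  Token 4: 'dark' -> NEW (unique so far: 4)
  Token 5: 'key' -> NEW (unique so far: 5)
  Token 6: 'when' -> NEW (unique so far: 6)
  Token 7: 'always' -> NEW (unique so far: 7)
  Token 8: 'dog' -> duplicate (unique so far: 7)
  Token 9: 'key' -> duplicate (unique so far: 7)
Unique types: ('always', 'dark', 'dog', 'key', 'red', 'when', 'woman')
Vocabulary size: 7

7


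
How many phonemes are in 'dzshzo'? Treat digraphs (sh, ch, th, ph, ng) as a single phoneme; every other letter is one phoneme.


Parsing 'dzshzo' greedily, digraphs first:
  'd' -> consonant phoneme (phonemes so far: 1)
  'z' -> consonant phoneme (phonemes so far: 2)
  'sh' -> digraph (1 consonant phoneme) (phonemes so far: 3)
  'z' -> consonant phoneme (phonemes so far: 4)
  'o' -> vowel phoneme (phonemes so far: 5)
Total phonemes: 5

5


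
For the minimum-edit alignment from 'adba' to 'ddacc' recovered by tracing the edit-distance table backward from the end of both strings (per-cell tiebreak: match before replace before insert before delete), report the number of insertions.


Edit distance = 4. Backtracking from cell (4, 5) with preference match > replace > insert > delete,
then listing the resulting alignment 'adba' -> 'ddacc' left to right:
  Step 1: replace a->d
  Step 2: keep 'd'
  Step 3: insert 'a' [insertion #1]
  Step 4: replace b->c
  Step 5: replace a->c
Total insertions: 1

1


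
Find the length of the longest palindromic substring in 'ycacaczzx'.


Scanning 'ycacaczzx' for palindromic substrings.
Substring at positions 1-5: 'cacac'.
Check: reverse('cacac') = 'cacac' -> palindrome confirmed.
Neighbouring characters ('y' / 'z') break symmetry, so it cannot extend further.
No longer palindromic substring exists; longest length = 5

5


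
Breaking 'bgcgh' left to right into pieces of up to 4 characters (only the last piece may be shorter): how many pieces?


'bgcgh' has 5 characters.
Chunking with max size 4:
  Chunk 1: 'bgcg' (positions 0-3)
  Chunk 2: 'h' (positions 4-4)
Total chunks: ceil(5 / 4) = 2

2


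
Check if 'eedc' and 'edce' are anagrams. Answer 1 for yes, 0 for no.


Sort characters of 'eedc': 'cdee'
Sort characters of 'edce': 'cdee'
Sorted forms match -> they ARE anagrams
Result: 1

1


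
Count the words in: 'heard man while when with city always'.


Counting words by splitting on spaces:
  Word 1: 'heard'
  Word 2: 'man'
  Word 3: 'while'
  Word 4: 'when'
  Word 5: 'with'
  Word 6: 'city'
  Word 7: 'always'
Total words: 7

7


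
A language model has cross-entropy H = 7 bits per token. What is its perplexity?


Perplexity formula: PP = 2^H
H = 7
PP = 2^7
Steps: 2^1 = 2, 2^2 = 4, 2^3 = 8, 2^4 = 16, 2^5 = 32, 2^6 = 64, 2^7 = 128
PP = 128

128


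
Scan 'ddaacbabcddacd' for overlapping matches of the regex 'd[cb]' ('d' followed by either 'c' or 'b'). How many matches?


Pattern: d[cb] means 'd' followed by either 'c' or 'b'.
Scanning 'ddaacbabcddacd' position-by-position:
  Pos 0: window 'dd' -> no
  Pos 1: window 'da' -> no
  Pos 2: window 'aa' -> no
  Pos 3: window 'ac' -> no
  Pos 4: window 'cb' -> no
  Pos 5: window 'ba' -> no
  Pos 6: window 'ab' -> no
  Pos 7: window 'bc' -> no
  Pos 8: window 'cd' -> no
  Pos 9: window 'dd' -> no
  Pos 10: window 'da' -> no
  Pos 11: window 'ac' -> no
  Pos 12: window 'cd' -> no
  Pos 13: window 'd' -> no
Total matches: 0

0


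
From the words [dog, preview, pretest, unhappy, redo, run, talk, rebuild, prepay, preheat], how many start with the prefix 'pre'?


Checking each word for prefix 'pre':
  'dog' -> no (count: 0)
  'preview' -> YES, starts with 'pre' (count: 1)
  'pretest' -> YES, starts with 'pre' (count: 2)
  'unhappy' -> no (count: 2)
  'redo' -> no (count: 2)
  'run' -> no (count: 2)
  'talk' -> no (count: 2)
  'rebuild' -> no (count: 2)
  'prepay' -> YES, starts with 'pre' (count: 3)
  'preheat' -> YES, starts with 'pre' (count: 4)
Total with prefix 'pre': 4

4


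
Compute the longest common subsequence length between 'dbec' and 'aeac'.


DP table for LCS of 'dbec' and 'aeac':
       a  e  a  c
    0  0  0  0  0
  d 0  0  0  0  0
  b 0  0  0  0  0
  e 0  0  1  1  1
  c 0  0  1  1  2
LCS: 'ec'
LCS length = 2

2


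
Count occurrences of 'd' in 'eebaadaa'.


Scanning 'eebaadaa' for 'd':
  Position 5: 'd' -> MATCH (count: 1)
Total occurrences of 'd': 1

1


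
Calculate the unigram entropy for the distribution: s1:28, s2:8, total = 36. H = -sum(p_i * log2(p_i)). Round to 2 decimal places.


Computing entropy H = -sum(p_i * log2(p_i)):
  s1: p = 28/36 = 0.7778, -p*log2(p) = 0.2820
  s2: p = 8/36 = 0.2222, -p*log2(p) = 0.4822
H = sum of terms = 0.7642
Rounded to 2 decimals: 0.76

0.76


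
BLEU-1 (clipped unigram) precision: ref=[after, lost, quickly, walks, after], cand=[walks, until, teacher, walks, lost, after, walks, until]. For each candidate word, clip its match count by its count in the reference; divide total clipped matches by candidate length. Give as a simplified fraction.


Reference word counts: {'after': 2, 'lost': 1, 'quickly': 1, 'walks': 1}
Checking each candidate word (with clipping):
  'walks' -> in reference (ref count 1, used 1/1) -> match (matches: 1)
  'until' -> not in reference -> no match (matches: 1)
  'teacher' -> not in reference -> no match (matches: 1)
  'walks' -> ref count 1 already used up (1/1) -> clipped, no match (matches: 1)
  'lost' -> in reference (ref count 1, used 1/1) -> match (matches: 2)
  'after' -> in reference (ref count 2, used 1/2) -> match (matches: 3)
  'walks' -> ref count 1 already used up (1/1) -> clipped, no match (matches: 3)
  'until' -> not in reference -> no match (matches: 3)
Clipped matches: 3, Candidate length: 8
Precision = 3/8

3/8


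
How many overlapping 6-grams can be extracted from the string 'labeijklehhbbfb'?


String 'labeijklehhbbfb' has length L = 15.
Number of overlapping n-grams = L - n + 1
Substituting: 15 - 6 + 1 = 10

10


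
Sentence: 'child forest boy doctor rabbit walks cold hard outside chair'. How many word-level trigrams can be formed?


Word trigrams from [10] words:
  Trigram 1: (child forest boy)
  Trigram 2: (forest boy doctor)
  Trigram 3: (boy doctor rabbit)
  Trigram 4: (doctor rabbit walks)
  Trigram 5: (rabbit walks cold)
  Trigram 6: (walks cold hard)
  Trigram 7: (cold hard outside)
  Trigram 8: (hard outside chair)
Total word trigrams: 10 - 2 = 8

8


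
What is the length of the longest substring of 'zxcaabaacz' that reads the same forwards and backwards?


Scanning 'zxcaabaacz' for palindromic substrings.
Substring at positions 2-8: 'caabaac'.
Check: reverse('caabaac') = 'caabaac' -> palindrome confirmed.
Neighbouring characters ('x' / 'z') break symmetry, so it cannot extend further.
No longer palindromic substring exists; longest length = 7

7


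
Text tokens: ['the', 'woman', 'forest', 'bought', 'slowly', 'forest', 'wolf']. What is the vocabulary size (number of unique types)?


Listing all tokens and tracking unique types:
  Token 1: 'the' -> NEW (unique so far: 1)
  Token 2: 'woman' -> NEW (unique so far: 2)
  Token 3: 'forest' -> NEW (unique so far: 3)
  Token 4: 'bought' -> NEW (unique so far: 4)
  Token 5: 'slowly' -> NEW (unique so far: 5)
  Token 6: 'forest' -> duplicate (unique so far: 5)
  Token 7: 'wolf' -> NEW (unique so far: 6)
Unique types: ('bought', 'forest', 'slowly', 'the', 'wolf', 'woman')
Vocabulary size: 6

6


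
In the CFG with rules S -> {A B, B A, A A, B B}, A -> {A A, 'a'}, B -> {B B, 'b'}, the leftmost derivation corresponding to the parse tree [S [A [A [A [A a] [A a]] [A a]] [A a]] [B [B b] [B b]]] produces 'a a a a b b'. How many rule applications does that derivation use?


Every bracketed nonterminal node [X ...] in the tree is produced by exactly one rule application.
Reading the tree off as a leftmost derivation:
  Step 1: S  =>  A B   (applied S -> A B)
  Step 2: A B  =>  A A B   (applied A -> A A)
  Step 3: A A B  =>  A A A B   (applied A -> A A)
  Step 4: A A A B  =>  A A A A B   (applied A -> A A)
  Step 5: A A A A B  =>  a A A A B   (applied A -> a)
  Step 6: a A A A B  =>  a a A A B   (applied A -> a)
  Step 7: a a A A B  =>  a a a A B   (applied A -> a)
  Step 8: a a a A B  =>  a a a a B   (applied A -> a)
  Step 9: a a a a B  =>  a a a a B B   (applied B -> B B)
  Step 10: a a a a B B  =>  a a a a b B   (applied B -> b)
  Step 11: a a a a b B  =>  a a a a b b   (applied B -> b)
Final yield: a a a a b b
Total rewrite steps: 11

11


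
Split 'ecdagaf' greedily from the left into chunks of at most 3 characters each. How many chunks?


'ecdagaf' has 7 characters.
Chunking with max size 3:
  Chunk 1: 'ecd' (positions 0-2)
  Chunk 2: 'aga' (positions 3-5)
  Chunk 3: 'f' (positions 6-6)
Total chunks: ceil(7 / 3) = 3

3


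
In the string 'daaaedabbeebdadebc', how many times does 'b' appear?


Scanning 'daaaedabbeebdadebc' for 'b':
  Position 7: 'b' -> MATCH (count: 1)
  Position 8: 'b' -> MATCH (count: 2)
  Position 11: 'b' -> MATCH (count: 3)
  Position 16: 'b' -> MATCH (count: 4)
Total occurrences of 'b': 4

4


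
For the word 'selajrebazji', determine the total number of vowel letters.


Scanning each character of 'selajrebazji':
  Position 1: 's' -> consonant (running count: 0)
  Position 2: 'e' -> vowel (running count: 1)
  Position 3: 'l' -> consonant (running count: 1)
  Position 4: 'a' -> vowel (running count: 2)
  Position 5: 'j' -> consonant (running count: 2)
  Position 6: 'r' -> consonant (running count: 2)
  Position 7: 'e' -> vowel (running count: 3)
  Position 8: 'b' -> consonant (running count: 3)
  Position 9: 'a' -> vowel (running count: 4)
  Position 10: 'z' -> consonant (running count: 4)
  Position 11: 'j' -> consonant (running count: 4)
  Position 12: 'i' -> vowel (running count: 5)
Total vowels: 5

5


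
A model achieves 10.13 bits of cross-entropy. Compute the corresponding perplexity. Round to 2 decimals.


Perplexity formula: PP = 2^H
H = 10.13
PP = 2^10.13
Decompose: 2^10.13 = 2^10 * 2^0.13
2^10 = 1024, 2^0.13 ~ 1.0942937
PP ~ 1024 * 1.0942937 = 1120.5567488
Rounded to 2 decimals: 1120.56

1120.56


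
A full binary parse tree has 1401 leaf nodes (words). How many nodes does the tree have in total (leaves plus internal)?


Leaf nodes (terminals): 1401
Internal nodes = n - 1 = 1401 - 1 = 1400
Total = leaves + internal = 1401 + 1400 = 2801

2801


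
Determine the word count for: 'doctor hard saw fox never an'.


Counting words by splitting on spaces:
  Word 1: 'doctor'
  Word 2: 'hard'
  Word 3: 'saw'
  Word 4: 'fox'
  Word 5: 'never'
  Word 6: 'an'
Total words: 6

6


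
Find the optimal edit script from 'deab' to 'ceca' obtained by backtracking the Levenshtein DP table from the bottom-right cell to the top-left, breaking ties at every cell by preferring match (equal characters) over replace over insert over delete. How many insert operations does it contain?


Edit distance = 3. Backtracking from cell (4, 4) with preference match > replace > insert > delete,
then listing the resulting alignment 'deab' -> 'ceca' left to right:
  Step 1: replace d->c
  Step 2: keep 'e'
  Step 3: replace a->c
  Step 4: replace b->a
Total insertions: 0

0


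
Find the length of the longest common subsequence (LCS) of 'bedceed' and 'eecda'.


DP table for LCS of 'bedceed' and 'eecda':
       e  e  c  d  a
    0  0  0  0  0  0
  b 0  0  0  0  0  0
  e 0  1  1  1  1  1
  d 0  1  1  1  2  2
  c 0  1  1  2  2  2
  e 0  1  2  2  2  2
  e 0  1  2  2  2  2
  d 0  1  2  2  3  3
LCS: 'ecd'
LCS length = 3

3


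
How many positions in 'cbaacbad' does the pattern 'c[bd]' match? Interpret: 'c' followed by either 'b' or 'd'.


Pattern: c[bd] means 'c' followed by either 'b' or 'd'.
Scanning 'cbaacbad' position-by-position:
  Pos 0: window 'cb' -> MATCH
  Pos 1: window 'ba' -> no
  Pos 2: window 'aa' -> no
  Pos 3: window 'ac' -> no
  Pos 4: window 'cb' -> MATCH
  Pos 5: window 'ba' -> no
  Pos 6: window 'ad' -> no
  Pos 7: window 'd' -> no
Total matches: 2

2


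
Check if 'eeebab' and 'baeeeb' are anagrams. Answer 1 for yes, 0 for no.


Sort characters of 'eeebab': 'abbeee'
Sort characters of 'baeeeb': 'abbeee'
Sorted forms match -> they ARE anagrams
Result: 1

1


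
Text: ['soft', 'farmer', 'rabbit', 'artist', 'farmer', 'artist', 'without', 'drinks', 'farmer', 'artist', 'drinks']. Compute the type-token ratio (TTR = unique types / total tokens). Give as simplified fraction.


Tokens: 11
Unique types: ('artist', 'drinks', 'farmer', 'rabbit', 'soft', 'without') = 6
TTR = 6/11
Already in lowest terms.

6/11


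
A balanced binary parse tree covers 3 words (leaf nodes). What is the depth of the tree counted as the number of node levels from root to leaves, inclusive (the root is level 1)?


In a balanced binary tree with n leaves the deepest leaf is ceil(log2(n)) edges below the root,
so counting node levels inclusive of root and leaves gives ceil(log2(n)) + 1 levels.
log2(3) = 1.5850
ceil(1.5850) = 2
levels = 2 + 1 = 3

3


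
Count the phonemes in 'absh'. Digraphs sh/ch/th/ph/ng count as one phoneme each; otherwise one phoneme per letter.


Parsing 'absh' greedily, digraphs first:
  'a' -> vowel phoneme (phonemes so far: 1)
  'b' -> consonant phoneme (phonemes so far: 2)
  'sh' -> digraph (1 consonant phoneme) (phonemes so far: 3)
Total phonemes: 3

3


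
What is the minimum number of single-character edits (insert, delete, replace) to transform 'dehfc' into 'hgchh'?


Building DP table for s1='dehfc' (len 5) and s2='hgchh' (len 5):
       h  g  c  h  h
    0  1  2  3  4  5
  d 1  1  2  3  4  5
  e 2  2  2  3  4  5
  h 3  2  3  3  3  4
  f 4  3  3  4  4  4
  c 5  4  4  3  4  5
Edit distance = dp[5][5] = 5

5


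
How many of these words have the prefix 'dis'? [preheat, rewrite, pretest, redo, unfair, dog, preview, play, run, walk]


Checking each word for prefix 'dis':
  'preheat' -> no (count: 0)
  'rewrite' -> no (count: 0)
  'pretest' -> no (count: 0)
  'redo' -> no (count: 0)
  'unfair' -> no (count: 0)
  'dog' -> no (count: 0)
  'preview' -> no (count: 0)
  'play' -> no (count: 0)
  'run' -> no (count: 0)
  'walk' -> no (count: 0)
Total with prefix 'dis': 0

0


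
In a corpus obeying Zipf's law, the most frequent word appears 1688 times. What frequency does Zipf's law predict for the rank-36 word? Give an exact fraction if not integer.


Zipf's law: freq(rank) = f1 / rank
f1 = 1688, rank = 36
freq = 1688 / 36
GCD(1688, 36) = 4
Simplified: 422/9

422/9


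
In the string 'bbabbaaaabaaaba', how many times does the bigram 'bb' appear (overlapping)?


Scanning 'bbabbaaaabaaaba' for bigram 'bb':
  Position 0: 'bb' -> MATCH
  Position 1: 'ba' -> no
  Position 2: 'ab' -> no
  Position 3: 'bb' -> MATCH
  Position 4: 'ba' -> no
  Position 5: 'aa' -> no
  Position 6: 'aa' -> no
  Position 7: 'aa' -> no
  Position 8: 'ab' -> no
  Position 9: 'ba' -> no
  Position 10: 'aa' -> no
  Position 11: 'aa' -> no
  Position 12: 'ab' -> no
  Position 13: 'ba' -> no
Total matches: 2

2


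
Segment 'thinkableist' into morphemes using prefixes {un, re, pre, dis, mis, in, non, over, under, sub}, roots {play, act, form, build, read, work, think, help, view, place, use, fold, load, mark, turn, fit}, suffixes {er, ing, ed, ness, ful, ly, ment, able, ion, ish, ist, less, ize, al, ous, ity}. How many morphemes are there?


Segmenting 'thinkableist' against the inventory:
  'think' -> root (morpheme 1)
  'able' -> suffix (morpheme 2)
  'ist' -> suffix (morpheme 3)
Total morphemes: 3

3


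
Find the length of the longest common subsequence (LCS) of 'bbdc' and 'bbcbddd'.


DP table for LCS of 'bbdc' and 'bbcbddd':
       b  b  c  b  d  d  d
    0  0  0  0  0  0  0  0
  b 0  1  1  1  1  1  1  1
  b 0  1  2  2  2  2  2  2
  d 0  1  2  2  2  3  3  3
  c 0  1  2  3  3  3  3  3
LCS: 'bbd'
LCS length = 3

3


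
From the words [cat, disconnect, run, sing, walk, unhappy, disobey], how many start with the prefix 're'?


Checking each word for prefix 're':
  'cat' -> no (count: 0)
  'disconnect' -> no (count: 0)
  'run' -> no (count: 0)
  'sing' -> no (count: 0)
  'walk' -> no (count: 0)
  'unhappy' -> no (count: 0)
  'disobey' -> no (count: 0)
Total with prefix 're': 0

0


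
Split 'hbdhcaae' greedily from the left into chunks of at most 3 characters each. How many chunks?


'hbdhcaae' has 8 characters.
Chunking with max size 3:
  Chunk 1: 'hbd' (positions 0-2)
  Chunk 2: 'hca' (positions 3-5)
  Chunk 3: 'ae' (positions 6-7)
Total chunks: ceil(8 / 3) = 3

3


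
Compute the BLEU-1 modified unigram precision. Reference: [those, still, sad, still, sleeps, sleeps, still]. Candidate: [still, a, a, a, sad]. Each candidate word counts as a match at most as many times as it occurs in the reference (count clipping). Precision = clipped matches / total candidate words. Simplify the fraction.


Reference word counts: {'sad': 1, 'sleeps': 2, 'still': 3, 'those': 1}
Checking each candidate word (with clipping):
  'still' -> in reference (ref count 3, used 1/3) -> match (matches: 1)
  'a' -> not in reference -> no match (matches: 1)
  'a' -> not in reference -> no match (matches: 1)
  'a' -> not in reference -> no match (matches: 1)
  'sad' -> in reference (ref count 1, used 1/1) -> match (matches: 2)
Clipped matches: 2, Candidate length: 5
Precision = 2/5

2/5


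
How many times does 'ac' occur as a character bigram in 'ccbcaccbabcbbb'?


Scanning 'ccbcaccbabcbbb' for bigram 'ac':
  Position 0: 'cc' -> no
  Position 1: 'cb' -> no
  Position 2: 'bc' -> no
  Position 3: 'ca' -> no
  Position 4: 'ac' -> MATCH
  Position 5: 'cc' -> no
  Position 6: 'cb' -> no
  Position 7: 'ba' -> no
  Position 8: 'ab' -> no
  Position 9: 'bc' -> no
  Position 10: 'cb' -> no
  Position 11: 'bb' -> no
  Position 12: 'bb' -> no
Total matches: 1

1


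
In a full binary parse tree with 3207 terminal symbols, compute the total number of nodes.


Leaf nodes (terminals): 3207
Internal nodes = n - 1 = 3207 - 1 = 3206
Total = leaves + internal = 3207 + 3206 = 6413

6413


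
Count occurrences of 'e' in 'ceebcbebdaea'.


Scanning 'ceebcbebdaea' for 'e':
  Position 1: 'e' -> MATCH (count: 1)
  Position 2: 'e' -> MATCH (count: 2)
  Position 6: 'e' -> MATCH (count: 3)
  Position 10: 'e' -> MATCH (count: 4)
Total occurrences of 'e': 4

4


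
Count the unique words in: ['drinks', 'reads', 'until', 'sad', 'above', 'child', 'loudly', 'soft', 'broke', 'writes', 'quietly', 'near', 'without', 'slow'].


Listing all tokens and tracking unique types:
  Token 1: 'drinks' -> NEW (unique so far: 1)
  Token 2: 'reads' -> NEW (unique so far: 2)
  Token 3: 'until' -> NEW (unique so far: 3)
  Token 4: 'sad' -> NEW (unique so far: 4)
  Token 5: 'above' -> NEW (unique so far: 5)
  Token 6: 'child' -> NEW (unique so far: 6)
  Token 7: 'loudly' -> NEW (unique so far: 7)
  Token 8: 'soft' -> NEW (unique so far: 8)
  Token 9: 'broke' -> NEW (unique so far: 9)
  Token 10: 'writes' -> NEW (unique so far: 10)
  Token 11: 'quietly' -> NEW (unique so far: 11)
  Token 12: 'near' -> NEW (unique so far: 12)
  Token 13: 'without' -> NEW (unique so far: 13)
  Token 14: 'slow' -> NEW (unique so far: 14)
Unique types: ('above', 'broke', 'child', 'drinks', 'loudly', 'near', 'quietly', 'reads', 'sad', 'slow', 'soft', 'until', 'without', 'writes')
Vocabulary size: 14

14


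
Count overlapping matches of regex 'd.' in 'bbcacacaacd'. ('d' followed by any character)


Pattern: d. means 'd' followed by any character.
Scanning 'bbcacacaacd' position-by-position:
  Pos 0: window 'bb' -> no
  Pos 1: window 'bc' -> no
  Pos 2: window 'ca' -> no
  Pos 3: window 'ac' -> no
  Pos 4: window 'ca' -> no
  Pos 5: window 'ac' -> no
  Pos 6: window 'ca' -> no
  Pos 7: window 'aa' -> no
  Pos 8: window 'ac' -> no
  Pos 9: window 'cd' -> no
  Pos 10: window 'd' -> no
Total matches: 0

0


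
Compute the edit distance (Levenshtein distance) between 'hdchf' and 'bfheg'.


Building DP table for s1='hdchf' (len 5) and s2='bfheg' (len 5):
       b  f  h  e  g
    0  1  2  3  4  5
  h 1  1  2  2  3  4
  d 2  2  2  3  3  4
  c 3  3  3  3  4  4
  h 4  4  4  3  4  5
  f 5  5  4  4  4  5
Edit distance = dp[5][5] = 5

5


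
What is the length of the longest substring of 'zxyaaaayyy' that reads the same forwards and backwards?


Scanning 'zxyaaaayyy' for palindromic substrings.
Substring at positions 2-7: 'yaaaay'.
Check: reverse('yaaaay') = 'yaaaay' -> palindrome confirmed.
Neighbouring characters ('x' / 'y') break symmetry, so it cannot extend further.
No longer palindromic substring exists; longest length = 6

6


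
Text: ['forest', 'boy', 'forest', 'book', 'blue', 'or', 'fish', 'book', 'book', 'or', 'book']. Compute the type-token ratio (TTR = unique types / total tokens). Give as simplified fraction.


Tokens: 11
Unique types: ('blue', 'book', 'boy', 'fish', 'forest', 'or') = 6
TTR = 6/11
Already in lowest terms.

6/11


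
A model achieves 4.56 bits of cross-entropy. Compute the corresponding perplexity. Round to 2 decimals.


Perplexity formula: PP = 2^H
H = 4.56
PP = 2^4.56
Decompose: 2^4.56 = 2^4 * 2^0.56
2^4 = 16, 2^0.56 ~ 1.4742692
PP ~ 16 * 1.4742692 = 23.5883072
Rounded to 2 decimals: 23.59

23.59


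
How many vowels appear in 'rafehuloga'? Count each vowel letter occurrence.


Scanning each character of 'rafehuloga':
  Position 1: 'r' -> consonant (running count: 0)
  Position 2: 'a' -> vowel (running count: 1)
  Position 3: 'f' -> consonant (running count: 1)
  Position 4: 'e' -> vowel (running count: 2)
  Position 5: 'h' -> consonant (running count: 2)
  Position 6: 'u' -> vowel (running count: 3)
  Position 7: 'l' -> consonant (running count: 3)
  Position 8: 'o' -> vowel (running count: 4)
  Position 9: 'g' -> consonant (running count: 4)
  Position 10: 'a' -> vowel (running count: 5)
Total vowels: 5

5


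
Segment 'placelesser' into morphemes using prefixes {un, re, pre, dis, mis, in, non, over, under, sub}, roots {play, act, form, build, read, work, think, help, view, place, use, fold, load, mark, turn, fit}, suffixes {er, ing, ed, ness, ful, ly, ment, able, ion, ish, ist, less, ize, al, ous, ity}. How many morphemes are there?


Segmenting 'placelesser' against the inventory:
  'place' -> root (morpheme 1)
  'less' -> suffix (morpheme 2)
  'er' -> suffix (morpheme 3)
Total morphemes: 3

3


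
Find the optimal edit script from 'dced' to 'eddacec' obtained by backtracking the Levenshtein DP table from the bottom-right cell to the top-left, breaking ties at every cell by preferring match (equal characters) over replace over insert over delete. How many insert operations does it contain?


Edit distance = 4. Backtracking from cell (4, 7) with preference match > replace > insert > delete,
then listing the resulting alignment 'dced' -> 'eddacec' left to right:
  Step 1: insert 'e' [insertion #1]
  Step 2: insert 'd' [insertion #2]
  Step 3: keep 'd'
  Step 4: insert 'a' [insertion #3]
  Step 5: keep 'c'
  Step 6: keep 'e'
  Step 7: replace d->c
Total insertions: 3

3


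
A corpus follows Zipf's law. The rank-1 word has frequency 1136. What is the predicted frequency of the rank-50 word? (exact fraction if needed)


Zipf's law: freq(rank) = f1 / rank
f1 = 1136, rank = 50
freq = 1136 / 50
GCD(1136, 50) = 2
Simplified: 568/25

568/25


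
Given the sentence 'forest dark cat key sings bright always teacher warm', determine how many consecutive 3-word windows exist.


Word trigrams from [9] words:
  Trigram 1: (forest dark cat)
  Trigram 2: (dark cat key)
  Trigram 3: (cat key sings)
  Trigram 4: (key sings bright)
  Trigram 5: (sings bright always)
  Trigram 6: (bright always teacher)
  Trigram 7: (always teacher warm)
Total word trigrams: 9 - 2 = 7

7


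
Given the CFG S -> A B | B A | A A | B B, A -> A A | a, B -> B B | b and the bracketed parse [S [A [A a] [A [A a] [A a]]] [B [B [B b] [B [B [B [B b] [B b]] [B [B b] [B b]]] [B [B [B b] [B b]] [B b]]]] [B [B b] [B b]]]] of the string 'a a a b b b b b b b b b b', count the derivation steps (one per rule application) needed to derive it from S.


Every bracketed nonterminal node [X ...] in the tree is produced by exactly one rule application.
Reading the tree off as a leftmost derivation:
  Step 1: S  =>  A B   (applied S -> A B)
  Step 2: A B  =>  A A B   (applied A -> A A)
  Step 3: A A B  =>  a A B   (applied A -> a)
  Step 4: a A B  =>  a A A B   (applied A -> A A)
  Step 5: a A A B  =>  a a A B   (applied A -> a)
  Step 6: a a A B  =>  a a a B   (applied A -> a)
  Step 7: a a a B  =>  a a a B B   (applied B -> B B)
  Step 8: a a a B B  =>  a a a B B B   (applied B -> B B)
  Step 9: a a a B B B  =>  a a a b B B   (applied B -> b)
  Step 10: a a a b B B  =>  a a a b B B B   (applied B -> B B)
  Step 11: a a a b B B B  =>  a a a b B B B B   (applied B -> B B)
  Step 12: a a a b B B B B  =>  a a a b B B B B B   (applied B -> B B)
  Step 13: a a a b B B B B B  =>  a a a b b B B B B   (applied B -> b)
  Step 14: a a a b b B B B B  =>  a a a b b b B B B   (applied B -> b)
  Step 15: a a a b b b B B B  =>  a a a b b b B B B B   (applied B -> B B)
  Step 16: a a a b b b B B B B  =>  a a a b b b b B B B   (applied B -> b)
  Step 17: a a a b b b b B B B  =>  a a a b b b b b B B   (applied B -> b)
  Step 18: a a a b b b b b B B  =>  a a a b b b b b B B B   (applied B -> B B)
  Step 19: a a a b b b b b B B B  =>  a a a b b b b b B B B B   (applied B -> B B)
  Step 20: a a a b b b b b B B B B  =>  a a a b b b b b b B B B   (applied B -> b)
  Step 21: a a a b b b b b b B B B  =>  a a a b b b b b b b B B   (applied B -> b)
  Step 22: a a a b b b b b b b B B  =>  a a a b b b b b b b b B   (applied B -> b)
  Step 23: a a a b b b b b b b b B  =>  a a a b b b b b b b b B B   (applied B -> B B)
  Step 24: a a a b b b b b b b b B B  =>  a a a b b b b b b b b b B   (applied B -> b)
  Step 25: a a a b b b b b b b b b B  =>  a a a b b b b b b b b b b   (applied B -> b)
Final yield: a a a b b b b b b b b b b
Total rewrite steps: 25

25


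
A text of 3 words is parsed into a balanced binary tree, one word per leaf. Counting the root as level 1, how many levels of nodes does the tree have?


In a balanced binary tree with n leaves the deepest leaf is ceil(log2(n)) edges below the root,
so counting node levels inclusive of root and leaves gives ceil(log2(n)) + 1 levels.
log2(3) = 1.5850
ceil(1.5850) = 2
levels = 2 + 1 = 3

3


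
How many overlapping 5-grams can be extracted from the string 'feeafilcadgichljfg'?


String 'feeafilcadgichljfg' has length L = 18.
Number of overlapping n-grams = L - n + 1
Substituting: 18 - 5 + 1 = 14

14


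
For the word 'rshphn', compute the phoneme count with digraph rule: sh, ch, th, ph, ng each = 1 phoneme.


Parsing 'rshphn' greedily, digraphs first:
  'r' -> consonant phoneme (phonemes so far: 1)
  'sh' -> digraph (1 consonant phoneme) (phonemes so far: 2)
  'ph' -> digraph (1 consonant phoneme) (phonemes so far: 3)
  'n' -> consonant phoneme (phonemes so far: 4)
Total phonemes: 4

4


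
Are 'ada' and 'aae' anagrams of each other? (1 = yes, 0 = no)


Sort characters of 'ada': 'aad'
Sort characters of 'aae': 'aae'
Sorted forms differ -> they are NOT anagrams
Result: 0

0


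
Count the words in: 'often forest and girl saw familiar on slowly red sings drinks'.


Counting words by splitting on spaces:
  Word 1: 'often'
  Word 2: 'forest'
  Word 3: 'and'
  Word 4: 'girl'
  Word 5: 'saw'
  Word 6: 'familiar'
  Word 7: 'on'
  Word 8: 'slowly'
  Word 9: 'red'
  Word 10: 'sings'
  Word 11: 'drinks'
Total words: 11

11


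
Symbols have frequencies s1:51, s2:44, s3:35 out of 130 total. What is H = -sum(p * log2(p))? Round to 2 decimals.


Computing entropy H = -sum(p_i * log2(p_i)):
  s1: p = 51/130 = 0.3923, -p*log2(p) = 0.5296
  s2: p = 44/130 = 0.3385, -p*log2(p) = 0.5290
  s3: p = 35/130 = 0.2692, -p*log2(p) = 0.5097
H = sum of terms = 1.5683
Rounded to 2 decimals: 1.57

1.57
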